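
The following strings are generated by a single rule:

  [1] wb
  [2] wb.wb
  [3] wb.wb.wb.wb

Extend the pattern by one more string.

Each string is two copies of the previous one joined by '.'.
One more doubling of wb.wb.wb.wb gives the answer.

wb.wb.wb.wb.wb.wb.wb.wb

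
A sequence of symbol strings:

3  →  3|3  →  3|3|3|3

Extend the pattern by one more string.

3|3|3|3|3|3|3|3

s(k+1) = s(k)·|·s(k) — each term doubles the last with '|' between the halves.
One more doubling of 3|3|3|3 gives the answer.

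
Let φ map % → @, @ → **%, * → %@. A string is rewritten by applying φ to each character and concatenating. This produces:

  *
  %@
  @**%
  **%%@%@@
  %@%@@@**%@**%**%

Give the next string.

@**%@**%**%**%%@%@@**%%@%@@%@%@@

Applying the rule to each of the 16 symbols of %@%@@@**%@**%**% gives the pieces @ **% @ **% **% **% %@ %@ @ **% %@ %@ @ %@ %@ @, which concatenate to the answer.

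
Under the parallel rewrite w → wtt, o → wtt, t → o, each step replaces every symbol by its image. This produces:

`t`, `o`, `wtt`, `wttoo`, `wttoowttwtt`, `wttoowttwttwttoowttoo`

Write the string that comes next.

wttoowttwttwttoowttoowttoowttwttwttoowttwtt

Applying the rule to each of the 21 symbols of wttoowttwttwttoowttoo gives the pieces wtt o o wtt wtt wtt o o wtt o o wtt o o wtt wtt wtt o o wtt wtt, which concatenate to the answer.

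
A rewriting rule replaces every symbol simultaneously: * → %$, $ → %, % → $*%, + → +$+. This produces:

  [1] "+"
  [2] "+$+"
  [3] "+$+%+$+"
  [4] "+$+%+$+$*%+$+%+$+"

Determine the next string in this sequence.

+$+%+$+$*%+$+%+$+%%$$*%+$+%+$+$*%+$+%+$+

Applying the rule to each of the 17 symbols of +$+%+$+$*%+$+%+$+ gives the pieces +$+ % +$+ $*% +$+ % +$+ % %$ $*% +$+ % +$+ $*% +$+ % +$+, which concatenate to the answer.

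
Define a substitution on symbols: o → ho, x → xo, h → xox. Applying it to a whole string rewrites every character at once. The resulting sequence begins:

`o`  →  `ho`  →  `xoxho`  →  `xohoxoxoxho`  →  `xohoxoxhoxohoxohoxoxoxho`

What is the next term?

φ(xohoxoxhoxohoxohoxoxoxho) expands symbol-by-symbol to xo ho xox ho xo ho xo xox ho xo ho xox ho xo ho xox ho xo ho xo ho xo xox ho; joining the 24 pieces gives the next term.

xohoxoxhoxohoxoxoxhoxohoxoxhoxohoxoxhoxohoxohoxoxoxho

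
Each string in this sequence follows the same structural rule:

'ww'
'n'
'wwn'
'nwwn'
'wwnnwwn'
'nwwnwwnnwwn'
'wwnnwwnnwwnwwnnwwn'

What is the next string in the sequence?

nwwnwwnnwwnwwnnwwnnwwnwwnnwwn

This is a Fibonacci-style word recurrence s(k) = s(k−2)·s(k−1): e.g. ww·n = wwn.
The next term joins nwwnwwnnwwn and wwnnwwnnwwnwwnnwwn.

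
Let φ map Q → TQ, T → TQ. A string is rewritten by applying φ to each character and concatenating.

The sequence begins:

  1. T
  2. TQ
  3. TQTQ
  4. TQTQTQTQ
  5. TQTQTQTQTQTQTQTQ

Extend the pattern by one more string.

φ(TQTQTQTQTQTQTQTQ) expands symbol-by-symbol to TQ TQ TQ TQ TQ TQ TQ TQ TQ TQ TQ TQ TQ TQ TQ TQ; joining the 16 pieces gives the next term.

TQTQTQTQTQTQTQTQTQTQTQTQTQTQTQTQ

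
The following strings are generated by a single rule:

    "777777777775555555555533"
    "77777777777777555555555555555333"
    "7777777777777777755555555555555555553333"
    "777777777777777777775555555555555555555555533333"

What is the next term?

The n-th term is 3n+2 7's then 4n-1 5's then n-1 3's, where the shown terms are n = 3, 4, 5, 6.
At n = 7 the blocks have lengths 23, 27, 6.

77777777777777777777777555555555555555555555555555333333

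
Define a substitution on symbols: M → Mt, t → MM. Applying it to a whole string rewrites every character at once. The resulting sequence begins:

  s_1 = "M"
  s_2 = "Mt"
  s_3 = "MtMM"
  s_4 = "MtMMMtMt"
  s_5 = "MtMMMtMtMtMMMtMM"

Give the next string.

Replace each of the 16 characters of MtMMMtMtMtMMMtMM in place — Mt MM Mt Mt Mt MM Mt MM Mt MM Mt Mt Mt MM Mt Mt — and concatenate.

MtMMMtMtMtMMMtMMMtMMMtMtMtMMMtMt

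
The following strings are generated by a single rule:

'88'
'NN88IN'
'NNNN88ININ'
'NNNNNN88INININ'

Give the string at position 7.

Every step adds NN to the front and IN to the end of the previous string.
From NNNNNN88INININ, 3 further steps: NNNNNN88INININ → NNNNNNNN88ININININ → NNNNNNNNNN88INININININ → (answer).

NNNNNNNNNNNN88ININININININ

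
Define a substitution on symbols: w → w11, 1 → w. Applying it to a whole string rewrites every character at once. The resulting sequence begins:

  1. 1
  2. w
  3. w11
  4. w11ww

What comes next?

Apply φ to w11ww symbol by symbol: w→w11, 1→w, 1→w, w→w11, w→w11; joined: w11 w w w11 w11.

w11www11w11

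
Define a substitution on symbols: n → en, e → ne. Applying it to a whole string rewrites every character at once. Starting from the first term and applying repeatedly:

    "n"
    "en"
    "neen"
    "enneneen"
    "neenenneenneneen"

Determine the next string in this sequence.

enneneenneenenneneenenneenneneen

φ(neenenneenneneen) expands symbol-by-symbol to en ne ne en ne en en ne ne en en ne en ne ne en; joining the 16 pieces gives the next term.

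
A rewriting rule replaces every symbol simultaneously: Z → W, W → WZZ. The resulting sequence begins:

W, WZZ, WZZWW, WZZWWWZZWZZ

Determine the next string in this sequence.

Expanding WZZWWWZZWZZ: W→WZZ, Z→W, Z→W, W→WZZ, W→WZZ, W→WZZ, Z→W, Z→W, W→WZZ, Z→W, Z→W. Concatenated: WZZ W W WZZ WZZ WZZ W W WZZ W W.

WZZWWWZZWZZWZZWWWZZWW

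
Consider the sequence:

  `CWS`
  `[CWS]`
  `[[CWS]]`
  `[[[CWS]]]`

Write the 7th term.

[[[[[[CWS]]]]]]

s(k+1) = [·s(k)·], so each term gains [ as a prefix and ] as a suffix.
From [[[CWS]]], 3 further steps: [[[CWS]]] → [[[[CWS]]]] → [[[[[CWS]]]]] → (answer).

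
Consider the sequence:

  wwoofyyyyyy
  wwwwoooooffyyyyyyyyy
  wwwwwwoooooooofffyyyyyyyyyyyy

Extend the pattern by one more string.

Each string has the form w^{2n} o^{3n-1} f^{n} y^{3n+3} (n = 1, 2, …).
At n = 4 the blocks have lengths 8, 11, 4, 15.

wwwwwwwwoooooooooooffffyyyyyyyyyyyyyyy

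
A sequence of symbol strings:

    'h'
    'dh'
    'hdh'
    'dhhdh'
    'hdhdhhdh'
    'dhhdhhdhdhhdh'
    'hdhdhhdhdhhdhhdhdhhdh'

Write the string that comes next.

dhhdhhdhdhhdhhdhdhhdhdhhdhhdhdhhdh

This is a Fibonacci-style word recurrence s(k) = s(k−2)·s(k−1): e.g. h·dh = hdh.
So term 8 is dhhdhhdhdhhdh·hdhdhhdhdhhdhhdhdhhdh.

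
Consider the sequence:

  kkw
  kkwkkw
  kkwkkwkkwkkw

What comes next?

kkwkkwkkwkkwkkwkkwkkwkkw

Each string is two copies of the previous one concatenated.
One more doubling of kkwkkwkkwkkw gives the answer.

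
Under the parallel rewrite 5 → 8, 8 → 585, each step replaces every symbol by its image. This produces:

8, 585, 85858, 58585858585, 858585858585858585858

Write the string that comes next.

Replace each of the 21 characters of 858585858585858585858 in place — 585 8 585 8 585 8 585 8 585 8 585 8 585 8 585 8 585 8 585 8 585 — and concatenate.

5858585858585858585858585858585858585858585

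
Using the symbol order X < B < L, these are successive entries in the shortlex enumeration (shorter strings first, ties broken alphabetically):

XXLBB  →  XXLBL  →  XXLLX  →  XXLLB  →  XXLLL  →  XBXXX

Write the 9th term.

XBXBX

Continuing the enumeration 3 steps past XBXXX: XBXXX → XBXXB → XBXXL → (answer).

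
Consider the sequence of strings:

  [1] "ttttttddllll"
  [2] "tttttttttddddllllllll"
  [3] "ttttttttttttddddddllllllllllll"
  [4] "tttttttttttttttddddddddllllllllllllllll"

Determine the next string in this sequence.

ttttttttttttttttttddddddddddllllllllllllllllllll

Each string has the form t^{3n+3} d^{2n} l^{4n} (n = 1, 2, …).
For the next term, n = 5, so the run lengths are 18, 10, 20.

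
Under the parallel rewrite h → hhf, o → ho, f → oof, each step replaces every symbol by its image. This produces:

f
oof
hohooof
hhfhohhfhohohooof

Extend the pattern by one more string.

Replace each of the 17 characters of hhfhohhfhohohooof in place — hhf hhf oof hhf ho hhf hhf oof hhf ho hhf ho hhf ho ho ho oof — and concatenate.

hhfhhfoofhhfhohhfhhfoofhhfhohhfhohhfhohohooof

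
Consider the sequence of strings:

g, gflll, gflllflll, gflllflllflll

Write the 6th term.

gflllflllflllflllflll

Each term is the previous one with flll appended.
From gflllflllflll, 2 further steps: gflllflllflll → gflllflllflllflll → (answer).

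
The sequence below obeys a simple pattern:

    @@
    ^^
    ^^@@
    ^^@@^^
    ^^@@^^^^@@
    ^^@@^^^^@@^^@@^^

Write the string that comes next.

^^@@^^^^@@^^@@^^^^@@^^^^@@

From term 3 onward, concatenate the last term with the second-to-last: ^^·@@ = ^^@@, ^^@@·^^ = ^^@@^^, …
The next term joins ^^@@^^^^@@^^@@^^ and ^^@@^^^^@@.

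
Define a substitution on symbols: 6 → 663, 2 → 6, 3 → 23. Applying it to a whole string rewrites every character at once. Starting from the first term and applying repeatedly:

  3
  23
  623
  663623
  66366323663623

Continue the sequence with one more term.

Rewriting the 14 symbols of 66366323663623 one by one yields 663 663 23 663 663 23 6 23 663 663 23 663 6 23; concatenated:

663663236636632362366366323663623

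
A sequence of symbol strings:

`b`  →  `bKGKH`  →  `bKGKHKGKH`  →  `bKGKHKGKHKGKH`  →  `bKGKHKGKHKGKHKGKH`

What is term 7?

The strings grow by a fixed suffix KGKH each time.
From bKGKHKGKHKGKHKGKH, 2 further steps: bKGKHKGKHKGKHKGKH → bKGKHKGKHKGKHKGKHKGKH → (answer).

bKGKHKGKHKGKHKGKHKGKHKGKH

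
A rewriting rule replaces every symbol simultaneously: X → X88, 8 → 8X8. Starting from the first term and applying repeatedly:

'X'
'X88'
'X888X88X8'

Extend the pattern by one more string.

Rewriting each symbol of X888X88X8: X→X88, 8→8X8, 8→8X8, 8→8X8, X→X88, 8→8X8, 8→8X8, X→X88, 8→8X8, which concatenates to X88 8X8 8X8 8X8 X88 8X8 8X8 X88 8X8.

X888X88X88X8X888X88X8X888X8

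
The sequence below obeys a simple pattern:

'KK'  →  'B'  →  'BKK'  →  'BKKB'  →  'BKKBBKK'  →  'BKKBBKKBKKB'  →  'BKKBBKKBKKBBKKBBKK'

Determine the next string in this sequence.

BKKBBKKBKKBBKKBBKKBKKBBKKBKKB

This is a Fibonacci-style word recurrence s(k) = s(k−1)·s(k−2): e.g. B·KK = BKK.
The next term joins BKKBBKKBKKBBKKBBKK and BKKBBKKBKKB.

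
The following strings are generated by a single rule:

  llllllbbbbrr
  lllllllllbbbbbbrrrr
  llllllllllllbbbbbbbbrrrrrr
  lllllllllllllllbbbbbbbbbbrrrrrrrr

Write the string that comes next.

The n-th term is 3n+3 l's then 2n+2 b's then 2n r's (n = 1, 2, …).
For the next term, n = 5, so the run lengths are 18, 12, 10.

llllllllllllllllllbbbbbbbbbbbbrrrrrrrrrr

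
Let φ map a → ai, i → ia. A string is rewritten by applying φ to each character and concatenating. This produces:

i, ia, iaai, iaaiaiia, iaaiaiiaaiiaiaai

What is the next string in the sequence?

Rewriting the 16 symbols of iaaiaiiaaiiaiaai one by one yields ia ai ai ia ai ia ia ai ai ia ia ai ia ai ai ia; concatenated:

iaaiaiiaaiiaiaaiaiiaiaaiiaaiaiia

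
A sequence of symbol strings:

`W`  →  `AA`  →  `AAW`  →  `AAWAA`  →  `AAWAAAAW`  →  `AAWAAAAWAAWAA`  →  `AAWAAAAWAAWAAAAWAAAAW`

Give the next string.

Each term (from the third on) is the previous term followed by the one before it: term 3 = AA·W = AAW.
Continuing: AAWAAAAWAAWAAAAWAAAAW · AAWAAAAWAAWAA gives term 8.

AAWAAAAWAAWAAAAWAAAAWAAWAAAAWAAWAA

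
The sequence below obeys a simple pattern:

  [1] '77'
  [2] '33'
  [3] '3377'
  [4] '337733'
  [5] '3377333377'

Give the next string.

From term 3 onward, concatenate the last term with the second-to-last: 33·77 = 3377, 3377·33 = 337733, …
So term 6 is 3377333377·337733.

3377333377337733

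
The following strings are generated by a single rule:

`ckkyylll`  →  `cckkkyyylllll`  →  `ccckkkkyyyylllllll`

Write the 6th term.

Reading off run lengths: c runs 1, 2, 3; k runs 2, 3, 4; y runs 2, 3, 4; l runs 3, 5, 7 — each is linear in n (n = 1, 2, …).
For term 6, n = 6, so the run lengths are 6, 7, 7, 13.

cccccckkkkkkkyyyyyyylllllllllllll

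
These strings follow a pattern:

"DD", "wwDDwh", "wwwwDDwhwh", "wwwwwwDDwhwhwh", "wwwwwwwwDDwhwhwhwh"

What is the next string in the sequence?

Each term wraps the previous one in ww on the left and wh on the right.
Applying this once more to wwwwwwwwDDwhwhwhwh:

wwwwwwwwwwDDwhwhwhwhwh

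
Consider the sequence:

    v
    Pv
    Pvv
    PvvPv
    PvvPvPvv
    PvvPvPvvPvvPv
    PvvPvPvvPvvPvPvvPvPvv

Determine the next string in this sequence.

This is a Fibonacci-style word recurrence s(k) = s(k−1)·s(k−2): e.g. Pv·v = Pvv.
The next term joins PvvPvPvvPvvPvPvvPvPvv and PvvPvPvvPvvPv.

PvvPvPvvPvvPvPvvPvPvvPvvPvPvvPvvPv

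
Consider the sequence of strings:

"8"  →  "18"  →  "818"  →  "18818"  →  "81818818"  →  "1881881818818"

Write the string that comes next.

818188181881881818818

Each term (from the third on) is the two preceding terms concatenated in order: term 3 = 8·18 = 818.
The next term joins 81818818 and 1881881818818.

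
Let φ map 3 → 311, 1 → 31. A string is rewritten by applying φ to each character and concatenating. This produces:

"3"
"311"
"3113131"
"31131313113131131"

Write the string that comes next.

31131313113131131311313131131311313131131

φ(31131313113131131) expands symbol-by-symbol to 311 31 31 311 31 311 31 311 31 31 311 31 311 31 31 311 31; joining the 17 pieces gives the next term.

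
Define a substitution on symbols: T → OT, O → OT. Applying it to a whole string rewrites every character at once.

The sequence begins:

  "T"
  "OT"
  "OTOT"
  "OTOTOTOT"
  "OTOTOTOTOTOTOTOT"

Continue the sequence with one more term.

Replace each of the 16 characters of OTOTOTOTOTOTOTOT in place — OT OT OT OT OT OT OT OT OT OT OT OT OT OT OT OT — and concatenate.

OTOTOTOTOTOTOTOTOTOTOTOTOTOTOTOT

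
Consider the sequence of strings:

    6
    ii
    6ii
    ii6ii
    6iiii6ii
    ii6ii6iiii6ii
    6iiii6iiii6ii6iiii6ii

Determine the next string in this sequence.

ii6ii6iiii6ii6iiii6iiii6ii6iiii6ii

Each term (from the third on) is the two preceding terms concatenated in order: term 3 = 6·ii = 6ii.
Continuing: ii6ii6iiii6ii · 6iiii6iiii6ii6iiii6ii gives term 8.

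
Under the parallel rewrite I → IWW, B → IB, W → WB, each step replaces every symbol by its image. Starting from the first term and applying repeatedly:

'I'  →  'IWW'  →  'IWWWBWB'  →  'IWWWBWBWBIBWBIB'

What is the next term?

Replace each of the 15 characters of IWWWBWBWBIBWBIB in place — IWW WB WB WB IB WB IB WB IB IWW IB WB IB IWW IB — and concatenate.

IWWWBWBWBIBWBIBWBIBIWWIBWBIBIWWIB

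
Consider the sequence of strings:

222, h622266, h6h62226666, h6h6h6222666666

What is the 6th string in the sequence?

h6h6h6h6h62226666666666

s(k+1) = h6·s(k)·66, so each term gains h6 as a prefix and 66 as a suffix.
From h6h6h6222666666, 2 further steps: h6h6h6222666666 → h6h6h6h622266666666 → (answer).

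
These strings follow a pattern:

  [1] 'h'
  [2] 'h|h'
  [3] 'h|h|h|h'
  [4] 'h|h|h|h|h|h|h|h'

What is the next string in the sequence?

s(k+1) = s(k)·|·s(k) — each term doubles the last with '|' between the halves.
Doubling h|h|h|h|h|h|h|h with '|' between the halves:

h|h|h|h|h|h|h|h|h|h|h|h|h|h|h|h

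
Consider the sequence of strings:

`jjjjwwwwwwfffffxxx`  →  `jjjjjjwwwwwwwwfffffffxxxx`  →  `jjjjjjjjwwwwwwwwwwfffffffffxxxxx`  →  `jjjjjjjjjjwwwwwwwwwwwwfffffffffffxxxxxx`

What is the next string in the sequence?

Reading off run lengths: j runs 4, 6, 8, 10; w runs 6, 8, 10, 12; f runs 5, 7, 9, 11; x runs 3, 4, 5, 6 — each is linear in n, where the shown terms are n = 2, 3, 4, 5.
For the next term, n = 6, so the run lengths are 12, 14, 13, 7.

jjjjjjjjjjjjwwwwwwwwwwwwwwfffffffffffffxxxxxxx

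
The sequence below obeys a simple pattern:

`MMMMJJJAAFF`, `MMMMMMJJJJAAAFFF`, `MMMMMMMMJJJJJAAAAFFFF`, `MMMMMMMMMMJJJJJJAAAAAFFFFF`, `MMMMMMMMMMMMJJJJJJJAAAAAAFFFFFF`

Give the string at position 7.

MMMMMMMMMMMMMMMMJJJJJJJJJAAAAAAAAFFFFFFFF

The n-th term is 2n M's then n+1 J's then n A's then n F's, where the shown terms are n = 2, 3, 4, 5, 6.
For term 7, n = 8, so the run lengths are 16, 9, 8, 8.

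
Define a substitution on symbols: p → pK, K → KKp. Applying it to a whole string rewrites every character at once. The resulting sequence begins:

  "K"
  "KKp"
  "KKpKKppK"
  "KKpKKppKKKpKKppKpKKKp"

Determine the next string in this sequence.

Applying the rule to each of the 21 symbols of KKpKKppKKKpKKppKpKKKp gives the pieces KKp KKp pK KKp KKp pK pK KKp KKp KKp pK KKp KKp pK pK KKp pK KKp KKp KKp pK, which concatenate to the answer.

KKpKKppKKKpKKppKpKKKpKKpKKppKKKpKKppKpKKKppKKKpKKpKKppK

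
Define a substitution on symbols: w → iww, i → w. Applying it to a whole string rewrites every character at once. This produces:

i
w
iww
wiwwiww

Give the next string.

Expanding wiwwiww: w→iww, i→w, w→iww, w→iww, i→w, w→iww, w→iww. Concatenated: iww w iww iww w iww iww.

iwwwiwwiwwwiwwiww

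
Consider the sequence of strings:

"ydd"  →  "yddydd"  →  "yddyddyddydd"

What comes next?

Every step duplicates the string.
Doubling yddyddyddydd:

yddyddyddyddyddyddyddydd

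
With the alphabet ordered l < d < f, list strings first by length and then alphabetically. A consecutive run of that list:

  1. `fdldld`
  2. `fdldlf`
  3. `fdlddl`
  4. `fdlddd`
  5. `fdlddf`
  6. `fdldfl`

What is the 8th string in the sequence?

Stepping forward 2 times from fdldfl: fdldfl → fdldfd, then the target.

fdldff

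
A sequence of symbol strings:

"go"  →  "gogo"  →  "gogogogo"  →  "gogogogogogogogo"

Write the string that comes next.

Every step duplicates the string.
Doubling gogogogogogogogo:

gogogogogogogogogogogogogogogogo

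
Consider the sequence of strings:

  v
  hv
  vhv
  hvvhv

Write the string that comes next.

Each term (from the third on) is the two preceding terms concatenated in order: term 3 = v·hv = vhv.
So term 5 is vhv·hvvhv.

vhvhvvhv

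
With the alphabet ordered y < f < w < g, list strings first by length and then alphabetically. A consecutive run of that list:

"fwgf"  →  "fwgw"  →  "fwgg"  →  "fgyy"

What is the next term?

The successor of fgyy increments the rightmost position that isn't already g and resets every position after it to y.

fgyf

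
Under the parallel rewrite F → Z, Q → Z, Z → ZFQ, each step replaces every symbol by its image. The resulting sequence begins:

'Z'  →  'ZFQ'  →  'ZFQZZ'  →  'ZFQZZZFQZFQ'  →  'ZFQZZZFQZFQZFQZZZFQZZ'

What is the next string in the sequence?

φ(ZFQZZZFQZFQZFQZZZFQZZ) expands symbol-by-symbol to ZFQ Z Z ZFQ ZFQ ZFQ Z Z ZFQ Z Z ZFQ Z Z ZFQ ZFQ ZFQ Z Z ZFQ ZFQ; joining the 21 pieces gives the next term.

ZFQZZZFQZFQZFQZZZFQZZZFQZZZFQZFQZFQZZZFQZFQ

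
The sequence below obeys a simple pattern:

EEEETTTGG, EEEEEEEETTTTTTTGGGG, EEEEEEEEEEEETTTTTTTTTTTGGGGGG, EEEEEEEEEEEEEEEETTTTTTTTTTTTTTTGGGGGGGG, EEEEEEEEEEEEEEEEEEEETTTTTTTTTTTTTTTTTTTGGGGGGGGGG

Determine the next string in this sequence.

Term n consists of 4n E's, followed by 4n-1 T's, followed by 2n G's (n = 1, 2, …).
At n = 6 the blocks have lengths 24, 23, 12.

EEEEEEEEEEEEEEEEEEEEEEEETTTTTTTTTTTTTTTTTTTTTTTGGGGGGGGGGGG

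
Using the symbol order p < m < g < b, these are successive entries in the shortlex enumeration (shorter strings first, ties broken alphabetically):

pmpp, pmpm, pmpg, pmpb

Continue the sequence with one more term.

pmmp

Treat pmpb as a base-4 numeral over the given alphabet and add one, carrying through any trailing b's.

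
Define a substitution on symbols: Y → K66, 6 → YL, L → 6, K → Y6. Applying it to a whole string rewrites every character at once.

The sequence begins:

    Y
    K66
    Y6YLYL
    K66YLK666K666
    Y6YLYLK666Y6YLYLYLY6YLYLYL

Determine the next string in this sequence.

K66YLK666K666Y6YLYLYLK66YLK666K666K666K66YLK666K666K666

Replace each of the 26 characters of Y6YLYLK666Y6YLYLYLY6YLYLYL in place — K66 YL K66 6 K66 6 Y6 YL YL YL K66 YL K66 6 K66 6 K66 6 K66 YL K66 6 K66 6 K66 6 — and concatenate.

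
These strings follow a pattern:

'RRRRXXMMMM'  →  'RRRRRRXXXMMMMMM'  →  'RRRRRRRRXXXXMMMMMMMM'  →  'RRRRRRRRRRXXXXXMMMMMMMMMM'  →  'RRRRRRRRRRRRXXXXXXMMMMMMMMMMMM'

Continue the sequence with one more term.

RRRRRRRRRRRRRRXXXXXXXMMMMMMMMMMMMMM

Reading off run lengths: R runs 4, 6, 8, 10, 12; X runs 2, 3, 4, 5, 6; M runs 4, 6, 8, 10, 12 — each is linear in n, where the shown terms are n = 2, 3, 4, 5, 6.
At n = 7 the blocks have lengths 14, 7, 14.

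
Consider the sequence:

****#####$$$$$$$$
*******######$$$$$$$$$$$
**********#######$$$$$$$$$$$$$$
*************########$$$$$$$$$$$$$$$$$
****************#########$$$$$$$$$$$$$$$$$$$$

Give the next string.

Each string has the form *^{3n-2} #^{n+3} $^{3n+2}, where the shown terms are n = 2, 3, 4, 5, 6.
At n = 7 the blocks have lengths 19, 10, 23.

*******************##########$$$$$$$$$$$$$$$$$$$$$$$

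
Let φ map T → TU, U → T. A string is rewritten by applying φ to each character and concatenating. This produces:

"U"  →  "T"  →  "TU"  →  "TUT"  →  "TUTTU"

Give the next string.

TUTTUTUT

Expanding TUTTU: T→TU, U→T, T→TU, T→TU, U→T. Concatenated: TU T TU TU T.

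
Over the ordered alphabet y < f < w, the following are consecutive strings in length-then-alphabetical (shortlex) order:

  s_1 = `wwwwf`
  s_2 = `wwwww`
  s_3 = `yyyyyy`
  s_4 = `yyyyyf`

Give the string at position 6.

yyyyfy

Advancing 2 positions from yyyyyf through yyyyyf → yyyyyw reaches term 6.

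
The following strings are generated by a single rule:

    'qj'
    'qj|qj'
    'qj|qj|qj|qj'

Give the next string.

qj|qj|qj|qj|qj|qj|qj|qj

s(k+1) = s(k)·|·s(k) — each term doubles the last with '|' between the halves.
So the next term is two copies of qj|qj|qj|qj with '|' between the halves.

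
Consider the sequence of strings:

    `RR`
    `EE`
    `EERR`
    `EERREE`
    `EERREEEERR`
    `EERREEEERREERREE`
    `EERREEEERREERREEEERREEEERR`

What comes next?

EERREEEERREERREEEERREEEERREERREEEERREERREE

From term 3 onward, concatenate the last term with the second-to-last: EE·RR = EERR, EERR·EE = EERREE, …
So term 8 is EERREEEERREERREEEERREEEERR·EERREEEERREERREE.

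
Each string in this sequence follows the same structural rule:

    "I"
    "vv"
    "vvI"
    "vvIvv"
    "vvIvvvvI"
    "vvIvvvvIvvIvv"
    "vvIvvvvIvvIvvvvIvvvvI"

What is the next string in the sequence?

vvIvvvvIvvIvvvvIvvvvIvvIvvvvIvvIvv

Each term (from the third on) is the previous term followed by the one before it: term 3 = vv·I = vvI.
Continuing: vvIvvvvIvvIvvvvIvvvvI · vvIvvvvIvvIvv gives term 8.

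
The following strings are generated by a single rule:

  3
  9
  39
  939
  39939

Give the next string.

93939939

Each term (from the third on) is the two preceding terms concatenated in order: term 3 = 3·9 = 39.
Continuing: 939 · 39939 gives term 6.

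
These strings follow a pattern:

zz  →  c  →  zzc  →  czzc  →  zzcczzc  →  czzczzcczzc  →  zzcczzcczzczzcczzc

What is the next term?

czzczzcczzczzcczzcczzczzcczzc

From term 3 onward, concatenate the second-to-last term with the last: zz·c = zzc, c·zzc = czzc, …
The next term joins czzczzcczzc and zzcczzcczzczzcczzc.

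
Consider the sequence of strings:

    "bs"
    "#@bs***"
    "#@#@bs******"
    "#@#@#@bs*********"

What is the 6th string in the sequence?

Each term wraps the previous one in #@ on the left and *** on the right.
From #@#@#@bs*********, 2 further steps: #@#@#@bs********* → #@#@#@#@bs************ → (answer).

#@#@#@#@#@bs***************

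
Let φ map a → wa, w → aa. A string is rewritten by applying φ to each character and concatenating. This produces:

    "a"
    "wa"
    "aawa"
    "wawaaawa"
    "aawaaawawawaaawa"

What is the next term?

Replace each of the 16 characters of aawaaawawawaaawa in place — wa wa aa wa wa wa aa wa aa wa aa wa wa wa aa wa — and concatenate.

wawaaawawawaaawaaawaaawawawaaawa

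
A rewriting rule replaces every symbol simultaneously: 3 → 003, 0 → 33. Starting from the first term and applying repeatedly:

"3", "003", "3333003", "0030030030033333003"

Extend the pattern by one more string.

Rewriting the 19 symbols of 0030030030033333003 one by one yields 33 33 003 33 33 003 33 33 003 33 33 003 003 003 003 003 33 33 003; concatenated:

33330033333003333300333330030030030030033333003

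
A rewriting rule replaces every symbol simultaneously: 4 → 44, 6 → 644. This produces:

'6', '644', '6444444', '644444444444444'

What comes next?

φ(644444444444444) expands symbol-by-symbol to 644 44 44 44 44 44 44 44 44 44 44 44 44 44 44; joining the 15 pieces gives the next term.

6444444444444444444444444444444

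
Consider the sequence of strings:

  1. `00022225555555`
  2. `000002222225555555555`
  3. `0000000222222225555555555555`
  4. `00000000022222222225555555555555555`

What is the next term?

000000000002222222222225555555555555555555

The n-th term is 2n-1 0's then 2n 2's then 3n+1 5's, where the shown terms are n = 2, 3, 4, 5.
Setting n = 6 gives 11, 12, 19 characters in each block.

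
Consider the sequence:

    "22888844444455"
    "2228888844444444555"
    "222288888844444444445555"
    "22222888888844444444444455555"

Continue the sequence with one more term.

Term n consists of n 2's, followed by n+2 8's, followed by 2n+2 4's, followed by n 5's, where the shown terms are n = 2, 3, 4, 5.
For the next term, n = 6, so the run lengths are 6, 8, 14, 6.

2222228888888844444444444444555555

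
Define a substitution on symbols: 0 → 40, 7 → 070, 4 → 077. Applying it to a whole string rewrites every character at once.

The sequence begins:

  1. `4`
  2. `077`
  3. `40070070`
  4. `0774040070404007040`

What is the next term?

Applying the rule to each of the 19 symbols of 0774040070404007040 gives the pieces 40 070 070 077 40 077 40 40 070 40 077 40 077 40 40 070 40 077 40, which concatenate to the answer.

40070070077400774040070400774007740400704007740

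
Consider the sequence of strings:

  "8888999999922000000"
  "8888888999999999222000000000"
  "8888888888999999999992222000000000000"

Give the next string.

8888888888888999999999999922222000000000000000

The n-th term is 3n-2 8's then 2n+3 9's then n 2's then 3n 0's, where the shown terms are n = 2, 3, 4.
Setting n = 5 gives 13, 13, 5, 15 characters in each block.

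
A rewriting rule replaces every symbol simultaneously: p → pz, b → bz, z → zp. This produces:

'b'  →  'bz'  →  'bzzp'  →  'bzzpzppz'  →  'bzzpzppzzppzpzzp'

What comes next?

bzzpzppzzppzpzzpzppzpzzppzzpzppz

Replace each of the 16 characters of bzzpzppzzppzpzzp in place — bz zp zp pz zp pz pz zp zp pz pz zp pz zp zp pz — and concatenate.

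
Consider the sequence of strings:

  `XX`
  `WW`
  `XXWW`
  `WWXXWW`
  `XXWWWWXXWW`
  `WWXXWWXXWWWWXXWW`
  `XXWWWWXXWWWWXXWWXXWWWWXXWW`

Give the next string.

From term 3 onward, concatenate the second-to-last term with the last: XX·WW = XXWW, WW·XXWW = WWXXWW, …
Continuing: WWXXWWXXWWWWXXWW · XXWWWWXXWWWWXXWWXXWWWWXXWW gives term 8.

WWXXWWXXWWWWXXWWXXWWWWXXWWWWXXWWXXWWWWXXWW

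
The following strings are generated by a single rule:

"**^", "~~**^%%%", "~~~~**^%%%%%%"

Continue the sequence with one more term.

~~~~~~**^%%%%%%%%%

s(k+1) = ~~·s(k)·%%%, so each term gains ~~ as a prefix and %%% as a suffix.
So the next term is ~~·~~~~**^%%%%%%·%%%.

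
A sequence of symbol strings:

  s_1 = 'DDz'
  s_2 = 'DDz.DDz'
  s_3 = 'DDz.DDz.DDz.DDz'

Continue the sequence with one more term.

Every step duplicates the string with '.' between the halves.
Doubling DDz.DDz.DDz.DDz with '.' between the halves:

DDz.DDz.DDz.DDz.DDz.DDz.DDz.DDz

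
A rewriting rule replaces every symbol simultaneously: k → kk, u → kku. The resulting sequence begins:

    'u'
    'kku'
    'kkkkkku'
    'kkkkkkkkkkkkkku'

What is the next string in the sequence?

Rewriting the 15 symbols of kkkkkkkkkkkkkku one by one yields kk kk kk kk kk kk kk kk kk kk kk kk kk kk kku; concatenated:

kkkkkkkkkkkkkkkkkkkkkkkkkkkkkku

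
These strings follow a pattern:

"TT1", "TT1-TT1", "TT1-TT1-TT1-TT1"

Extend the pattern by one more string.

s(k+1) = s(k)·-·s(k) — each term doubles the last with '-' between the halves.
Doubling TT1-TT1-TT1-TT1 with '-' between the halves:

TT1-TT1-TT1-TT1-TT1-TT1-TT1-TT1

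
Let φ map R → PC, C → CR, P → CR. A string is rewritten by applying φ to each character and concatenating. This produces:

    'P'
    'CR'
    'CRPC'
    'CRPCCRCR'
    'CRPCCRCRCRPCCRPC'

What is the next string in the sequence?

Applying the rule to each of the 16 symbols of CRPCCRCRCRPCCRPC gives the pieces CR PC CR CR CR PC CR PC CR PC CR CR CR PC CR CR, which concatenate to the answer.

CRPCCRCRCRPCCRPCCRPCCRCRCRPCCRCR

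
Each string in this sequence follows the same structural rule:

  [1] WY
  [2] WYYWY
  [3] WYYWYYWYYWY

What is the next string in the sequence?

s(k+1) = s(k)·Y·s(k) — each term doubles the last with 'Y' between the halves.
So the next term is two copies of WYYWYYWYYWY with 'Y' between the halves.

WYYWYYWYYWYYWYYWYYWYYWY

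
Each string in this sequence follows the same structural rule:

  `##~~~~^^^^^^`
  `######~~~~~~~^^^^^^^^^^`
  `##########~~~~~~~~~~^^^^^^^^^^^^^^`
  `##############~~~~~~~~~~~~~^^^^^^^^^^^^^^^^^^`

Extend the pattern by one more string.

##################~~~~~~~~~~~~~~~~^^^^^^^^^^^^^^^^^^^^^^

Term n consists of 4n-2 #'s, followed by 3n+1 ~'s, followed by 4n+2 ^'s (n = 1, 2, …).
At n = 5 the blocks have lengths 18, 16, 22.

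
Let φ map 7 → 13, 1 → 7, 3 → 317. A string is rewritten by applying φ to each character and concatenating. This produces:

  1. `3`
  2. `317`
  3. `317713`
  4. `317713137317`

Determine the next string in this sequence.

Apply φ to 317713137317 symbol by symbol: 3→317, 1→7, 7→13, 7→13, 1→7, 3→317, 1→7, 3→317, 7→13, 3→317, 1→7, 7→13; joined: 317 7 13 13 7 317 7 317 13 317 7 13.

317713137317731713317713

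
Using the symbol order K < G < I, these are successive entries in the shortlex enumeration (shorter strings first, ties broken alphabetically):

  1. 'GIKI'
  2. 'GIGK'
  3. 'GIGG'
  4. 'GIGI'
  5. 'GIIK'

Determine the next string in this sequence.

Find the rightmost character of GIIK below I, bump it to the next letter, and reset everything to its right to K.

GIIG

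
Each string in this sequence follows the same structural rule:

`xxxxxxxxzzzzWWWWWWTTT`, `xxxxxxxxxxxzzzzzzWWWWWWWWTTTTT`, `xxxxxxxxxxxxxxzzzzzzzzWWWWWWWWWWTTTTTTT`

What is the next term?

The n-th term is 3n+2 x's then 2n z's then 2n+2 W's then 2n-1 T's, where the shown terms are n = 2, 3, 4.
For the next term, n = 5, so the run lengths are 17, 10, 12, 9.

xxxxxxxxxxxxxxxxxzzzzzzzzzzWWWWWWWWWWWWTTTTTTTTT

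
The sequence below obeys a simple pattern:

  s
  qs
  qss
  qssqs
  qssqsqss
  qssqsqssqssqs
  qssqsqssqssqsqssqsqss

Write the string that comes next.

Each term (from the third on) is the previous term followed by the one before it: term 3 = qs·s = qss.
The next term joins qssqsqssqssqsqssqsqss and qssqsqssqssqs.

qssqsqssqssqsqssqsqssqssqsqssqssqs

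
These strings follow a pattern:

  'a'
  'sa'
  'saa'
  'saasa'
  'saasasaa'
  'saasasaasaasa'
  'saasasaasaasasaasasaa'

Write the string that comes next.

saasasaasaasasaasasaasaasasaasaasa

This is a Fibonacci-style word recurrence s(k) = s(k−1)·s(k−2): e.g. sa·a = saa.
The next term joins saasasaasaasasaasasaa and saasasaasaasa.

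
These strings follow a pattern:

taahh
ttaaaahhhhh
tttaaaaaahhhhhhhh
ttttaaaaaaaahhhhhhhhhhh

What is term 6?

ttttttaaaaaaaaaaaahhhhhhhhhhhhhhhhh

The n-th term is n t's then 2n a's then 3n-1 h's (n = 1, 2, …).
For term 6, n = 6, so the run lengths are 6, 12, 17.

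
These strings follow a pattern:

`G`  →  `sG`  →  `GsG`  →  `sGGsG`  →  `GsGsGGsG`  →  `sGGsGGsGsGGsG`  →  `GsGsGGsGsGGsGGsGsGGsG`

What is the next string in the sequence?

sGGsGGsGsGGsGGsGsGGsGsGGsGGsGsGGsG

This is a Fibonacci-style word recurrence s(k) = s(k−2)·s(k−1): e.g. G·sG = GsG.
The next term joins sGGsGGsGsGGsG and GsGsGGsGsGGsGGsGsGGsG.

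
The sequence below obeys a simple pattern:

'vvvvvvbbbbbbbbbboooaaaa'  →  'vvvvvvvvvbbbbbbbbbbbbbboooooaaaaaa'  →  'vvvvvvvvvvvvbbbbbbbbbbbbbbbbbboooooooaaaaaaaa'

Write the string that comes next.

vvvvvvvvvvvvvvvbbbbbbbbbbbbbbbbbbbbbboooooooooaaaaaaaaaa

Each string has the form v^{3n} b^{4n+2} o^{2n-1} a^{2n}, where the shown terms are n = 2, 3, 4.
For the next term, n = 5, so the run lengths are 15, 22, 9, 10.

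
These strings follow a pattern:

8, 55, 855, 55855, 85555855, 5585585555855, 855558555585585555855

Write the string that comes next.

From term 3 onward, concatenate the second-to-last term with the last: 8·55 = 855, 55·855 = 55855, …
Continuing: 5585585555855 · 855558555585585555855 gives term 8.

5585585555855855558555585585555855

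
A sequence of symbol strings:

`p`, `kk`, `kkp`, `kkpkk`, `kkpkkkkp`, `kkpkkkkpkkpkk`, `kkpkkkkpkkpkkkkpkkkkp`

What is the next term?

This is a Fibonacci-style word recurrence s(k) = s(k−1)·s(k−2): e.g. kk·p = kkp.
The next term joins kkpkkkkpkkpkkkkpkkkkp and kkpkkkkpkkpkk.

kkpkkkkpkkpkkkkpkkkkpkkpkkkkpkkpkk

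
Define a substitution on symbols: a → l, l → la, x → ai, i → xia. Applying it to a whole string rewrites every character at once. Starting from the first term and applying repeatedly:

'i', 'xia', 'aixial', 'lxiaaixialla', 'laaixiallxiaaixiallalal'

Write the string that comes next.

φ(laaixiallxiaaixiallalal) expands symbol-by-symbol to la l l xia ai xia l la la ai xia l l xia ai xia l la la l la l la; joining the 23 pieces gives the next term.

lallxiaaixiallalaaixiallxiaaixiallalallalla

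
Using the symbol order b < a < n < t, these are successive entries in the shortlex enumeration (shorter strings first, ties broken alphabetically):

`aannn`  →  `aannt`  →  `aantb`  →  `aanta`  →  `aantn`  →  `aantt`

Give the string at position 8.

Stepping forward 2 times from aantt: aantt → aatbb, then the target.

aatba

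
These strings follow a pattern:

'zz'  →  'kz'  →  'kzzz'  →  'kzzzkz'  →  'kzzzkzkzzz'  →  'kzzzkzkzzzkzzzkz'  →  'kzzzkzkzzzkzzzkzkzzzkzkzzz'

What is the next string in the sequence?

Each term (from the third on) is the previous term followed by the one before it: term 3 = kz·zz = kzzz.
The next term joins kzzzkzkzzzkzzzkzkzzzkzkzzz and kzzzkzkzzzkzzzkz.

kzzzkzkzzzkzzzkzkzzzkzkzzzkzzzkzkzzzkzzzkz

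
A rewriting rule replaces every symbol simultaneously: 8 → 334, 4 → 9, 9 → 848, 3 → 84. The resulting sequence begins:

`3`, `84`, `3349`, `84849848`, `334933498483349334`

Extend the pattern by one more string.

φ(334933498483349334) expands symbol-by-symbol to 84 84 9 848 84 84 9 848 334 9 334 84 84 9 848 84 84 9; joining the 18 pieces gives the next term.

848498488484984833493348484984884849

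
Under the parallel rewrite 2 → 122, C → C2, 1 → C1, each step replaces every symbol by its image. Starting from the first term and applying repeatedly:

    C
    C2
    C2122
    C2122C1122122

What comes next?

φ(C2122C1122122) expands symbol-by-symbol to C2 122 C1 122 122 C2 C1 C1 122 122 C1 122 122; joining the 13 pieces gives the next term.

C2122C1122122C2C1C1122122C1122122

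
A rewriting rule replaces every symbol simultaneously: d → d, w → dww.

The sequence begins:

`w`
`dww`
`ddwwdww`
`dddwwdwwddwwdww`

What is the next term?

ddddwwdwwddwwdwwdddwwdwwddwwdww

Replace each of the 15 characters of dddwwdwwddwwdww in place — d d d dww dww d dww dww d d dww dww d dww dww — and concatenate.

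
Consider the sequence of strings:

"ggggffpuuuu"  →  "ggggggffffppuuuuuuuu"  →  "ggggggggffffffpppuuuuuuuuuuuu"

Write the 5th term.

Each string has the form g^{2n+2} f^{2n} p^{n} u^{4n} (n = 1, 2, …).
For term 5, n = 5, so the run lengths are 12, 10, 5, 20.

ggggggggggggffffffffffpppppuuuuuuuuuuuuuuuuuuuu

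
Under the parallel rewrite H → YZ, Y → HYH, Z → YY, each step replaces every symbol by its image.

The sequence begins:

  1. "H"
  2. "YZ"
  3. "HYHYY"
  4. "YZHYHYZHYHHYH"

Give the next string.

Replace each of the 13 characters of YZHYHYZHYHHYH in place — HYH YY YZ HYH YZ HYH YY YZ HYH YZ YZ HYH YZ — and concatenate.

HYHYYYZHYHYZHYHYYYZHYHYZYZHYHYZ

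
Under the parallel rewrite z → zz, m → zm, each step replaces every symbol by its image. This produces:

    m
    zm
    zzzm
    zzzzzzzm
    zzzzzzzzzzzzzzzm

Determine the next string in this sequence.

Replace each of the 16 characters of zzzzzzzzzzzzzzzm in place — zz zz zz zz zz zz zz zz zz zz zz zz zz zz zz zm — and concatenate.

zzzzzzzzzzzzzzzzzzzzzzzzzzzzzzzm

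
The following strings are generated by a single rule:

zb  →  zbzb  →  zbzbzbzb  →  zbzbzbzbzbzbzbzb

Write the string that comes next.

zbzbzbzbzbzbzbzbzbzbzbzbzbzbzbzb

Each string is two copies of the previous one concatenated.
One more doubling of zbzbzbzbzbzbzbzb gives the answer.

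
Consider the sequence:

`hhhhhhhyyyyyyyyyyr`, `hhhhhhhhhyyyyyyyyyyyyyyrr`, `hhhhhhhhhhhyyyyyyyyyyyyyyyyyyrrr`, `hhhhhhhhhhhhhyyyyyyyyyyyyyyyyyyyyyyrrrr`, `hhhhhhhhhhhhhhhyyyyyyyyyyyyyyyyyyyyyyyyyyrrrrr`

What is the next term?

Reading off run lengths: h runs 7, 9, 11, 13, 15; y runs 10, 14, 18, 22, 26; r runs 1, 2, 3, 4, 5 — each is linear in n, where the shown terms are n = 2, 3, 4, 5, 6.
At n = 7 the blocks have lengths 17, 30, 6.

hhhhhhhhhhhhhhhhhyyyyyyyyyyyyyyyyyyyyyyyyyyyyyyrrrrrr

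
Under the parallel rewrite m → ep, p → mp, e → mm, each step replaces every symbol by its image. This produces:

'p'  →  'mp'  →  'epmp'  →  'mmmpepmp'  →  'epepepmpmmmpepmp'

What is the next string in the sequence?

φ(epepepmpmmmpepmp) expands symbol-by-symbol to mm mp mm mp mm mp ep mp ep ep ep mp mm mp ep mp; joining the 16 pieces gives the next term.

mmmpmmmpmmmpepmpepepepmpmmmpepmp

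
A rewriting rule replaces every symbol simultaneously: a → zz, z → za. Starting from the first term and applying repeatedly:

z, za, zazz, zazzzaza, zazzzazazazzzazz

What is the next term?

Rewriting the 16 symbols of zazzzazazazzzazz one by one yields za zz za za za zz za zz za zz za za za zz za za; concatenated:

zazzzazazazzzazzzazzzazazazzzaza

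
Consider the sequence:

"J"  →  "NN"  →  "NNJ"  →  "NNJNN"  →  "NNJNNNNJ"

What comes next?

NNJNNNNJNNJNN

From term 3 onward, concatenate the last term with the second-to-last: NN·J = NNJ, NNJ·NN = NNJNN, …
Continuing: NNJNNNNJ · NNJNN gives term 6.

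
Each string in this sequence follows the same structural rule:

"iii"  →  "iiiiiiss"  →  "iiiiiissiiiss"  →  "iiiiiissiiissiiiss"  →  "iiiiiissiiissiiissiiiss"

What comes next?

Every step adds iiiss to the end: s(k+1) = s(k)·iiiss.
Applying this once more to iiiiiissiiissiiissiiiss:

iiiiiissiiissiiissiiissiiiss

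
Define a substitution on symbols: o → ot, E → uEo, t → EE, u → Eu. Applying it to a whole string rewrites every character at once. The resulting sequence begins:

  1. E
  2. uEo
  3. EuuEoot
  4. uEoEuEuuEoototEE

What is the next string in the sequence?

Replace each of the 16 characters of uEoEuEuuEoototEE in place — Eu uEo ot uEo Eu uEo Eu Eu uEo ot ot EE ot EE uEo uEo — and concatenate.

EuuEootuEoEuuEoEuEuuEoototEEotEEuEouEo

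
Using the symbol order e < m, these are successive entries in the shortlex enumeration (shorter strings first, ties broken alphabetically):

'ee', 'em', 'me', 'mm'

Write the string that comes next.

mm is the last string of length 2, so the next is the first of length 3: e repeated 3 times.

eee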